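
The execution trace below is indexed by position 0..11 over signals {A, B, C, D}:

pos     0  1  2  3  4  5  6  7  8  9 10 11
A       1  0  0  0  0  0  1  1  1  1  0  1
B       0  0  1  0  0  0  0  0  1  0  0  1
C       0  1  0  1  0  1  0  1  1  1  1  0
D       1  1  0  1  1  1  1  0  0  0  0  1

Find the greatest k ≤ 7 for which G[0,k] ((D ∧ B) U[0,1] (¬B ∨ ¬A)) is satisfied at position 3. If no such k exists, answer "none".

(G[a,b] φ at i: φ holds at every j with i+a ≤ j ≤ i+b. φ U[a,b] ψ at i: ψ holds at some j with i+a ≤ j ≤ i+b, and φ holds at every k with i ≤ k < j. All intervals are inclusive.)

4

((D ∧ B) U[0,1] (¬B ∨ ¬A)) must hold from j=3 onward; find where it first fails.
  j=3: holds
  j=4: holds
  j=5: holds
  j=6: holds
  j=7: holds
  j=8: fails
Holds on [3,7], so largest k = 4.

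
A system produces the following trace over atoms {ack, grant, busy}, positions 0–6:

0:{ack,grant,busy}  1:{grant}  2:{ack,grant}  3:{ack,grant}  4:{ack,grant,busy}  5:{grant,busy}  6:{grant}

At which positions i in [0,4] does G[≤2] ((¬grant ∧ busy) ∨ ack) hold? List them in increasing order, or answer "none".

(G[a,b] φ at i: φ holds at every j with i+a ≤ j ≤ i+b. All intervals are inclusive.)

Evaluate at each i in [0,4]:
  i=0: ✗ (fails at j=1)
  i=1: ✗ (fails at j=1)
  i=2: ✓ (all of [2,4])
  i=3: ✗ (fails at j=5)
  i=4: ✗ (fails at j=5)

2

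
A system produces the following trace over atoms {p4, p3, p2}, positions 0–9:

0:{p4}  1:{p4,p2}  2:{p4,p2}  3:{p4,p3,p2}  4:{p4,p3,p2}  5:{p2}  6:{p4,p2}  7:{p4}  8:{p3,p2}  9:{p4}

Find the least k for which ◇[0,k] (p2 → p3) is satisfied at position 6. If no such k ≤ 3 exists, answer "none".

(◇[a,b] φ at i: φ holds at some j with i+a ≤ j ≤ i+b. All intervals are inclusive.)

Scan j = 6,7,… for (p2 → p3):
  j=6: fails
  j=7: holds
First hit at j=7, so smallest k = 7-6 = 1.

1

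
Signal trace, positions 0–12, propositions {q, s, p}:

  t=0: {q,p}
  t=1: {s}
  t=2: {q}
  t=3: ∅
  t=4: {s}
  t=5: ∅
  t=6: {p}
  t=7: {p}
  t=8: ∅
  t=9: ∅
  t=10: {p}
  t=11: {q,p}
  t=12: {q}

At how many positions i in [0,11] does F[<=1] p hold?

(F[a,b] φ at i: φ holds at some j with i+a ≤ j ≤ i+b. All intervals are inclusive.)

Evaluate at each i in [0,11]:
  i=0: ✓ (witness j=0)
  i=1: ✗ (none in [1,2])
  i=2: ✗ (none in [2,3])
  i=3: ✗ (none in [3,4])
  i=4: ✗ (none in [4,5])
  i=5: ✓ (witness j=6)
  i=6: ✓ (witness j=6)
  i=7: ✓ (witness j=7)
  i=8: ✗ (none in [8,9])
  i=9: ✓ (witness j=10)
  i=10: ✓ (witness j=10)
  i=11: ✓ (witness j=11)
Positions where it holds: {0, 5, 6, 7, 9, 10, 11} → 7.

7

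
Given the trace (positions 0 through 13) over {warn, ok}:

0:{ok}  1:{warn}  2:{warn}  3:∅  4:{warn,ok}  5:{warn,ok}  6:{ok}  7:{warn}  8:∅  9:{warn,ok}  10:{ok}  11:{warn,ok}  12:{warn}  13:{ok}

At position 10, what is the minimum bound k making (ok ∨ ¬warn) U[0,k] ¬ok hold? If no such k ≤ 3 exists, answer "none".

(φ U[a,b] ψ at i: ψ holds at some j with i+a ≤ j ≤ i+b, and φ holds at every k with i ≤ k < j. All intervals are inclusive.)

2

Need earliest j ≥ 10 with ¬ok, and (ok ∨ ¬warn) at every k in [10,j-1].
  j=10: rhs fails.
  j=11: rhs fails.
  j=12: rhs holds; lhs holds on [10,11]. k = 2.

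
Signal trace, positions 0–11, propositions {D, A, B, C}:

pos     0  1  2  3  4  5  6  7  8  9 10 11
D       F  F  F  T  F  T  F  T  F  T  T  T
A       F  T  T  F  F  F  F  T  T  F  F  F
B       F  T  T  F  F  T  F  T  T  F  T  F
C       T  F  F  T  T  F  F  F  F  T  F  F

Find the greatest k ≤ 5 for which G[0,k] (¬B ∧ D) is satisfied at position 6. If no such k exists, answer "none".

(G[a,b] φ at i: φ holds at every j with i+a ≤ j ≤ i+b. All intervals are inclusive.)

none

(¬B ∧ D) must hold from j=6 onward; find where it first fails.
  j=6: fails → no k works.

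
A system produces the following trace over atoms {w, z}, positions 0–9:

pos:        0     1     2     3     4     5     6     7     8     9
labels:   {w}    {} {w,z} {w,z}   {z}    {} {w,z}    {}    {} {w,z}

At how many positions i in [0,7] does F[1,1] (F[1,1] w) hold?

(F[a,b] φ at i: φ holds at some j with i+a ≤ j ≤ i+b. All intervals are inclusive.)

Evaluate at each i in [0,7]:
  i=0: ✓ (witness j=1)
  i=1: ✓ (witness j=2)
  i=2: ✗ (none in [3,3])
  i=3: ✗ (none in [4,4])
  i=4: ✓ (witness j=5)
  i=5: ✗ (none in [6,6])
  i=6: ✗ (none in [7,7])
  i=7: ✓ (witness j=8)
Positions where it holds: {0, 1, 4, 7} → 4.

4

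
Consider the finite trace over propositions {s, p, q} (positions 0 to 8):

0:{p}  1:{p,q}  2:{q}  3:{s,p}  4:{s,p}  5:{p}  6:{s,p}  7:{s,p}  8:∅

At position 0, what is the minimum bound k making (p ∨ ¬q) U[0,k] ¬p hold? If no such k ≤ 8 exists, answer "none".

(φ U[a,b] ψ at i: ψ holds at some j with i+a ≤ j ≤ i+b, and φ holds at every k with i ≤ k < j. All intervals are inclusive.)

2

Need earliest j ≥ 0 with ¬p, and (p ∨ ¬q) at every k in [0,j-1].
  j=0: rhs fails.
  j=1: rhs fails.
  j=2: rhs holds; lhs holds on [0,1]. k = 2.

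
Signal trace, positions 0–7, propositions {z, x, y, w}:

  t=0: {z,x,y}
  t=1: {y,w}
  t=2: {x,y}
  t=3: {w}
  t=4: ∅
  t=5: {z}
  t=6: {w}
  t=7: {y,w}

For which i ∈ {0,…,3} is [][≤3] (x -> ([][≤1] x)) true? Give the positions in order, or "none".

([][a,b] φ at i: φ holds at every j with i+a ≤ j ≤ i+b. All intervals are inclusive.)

3

Evaluate at each i in [0,3]:
  i=0: ✗ (fails at j=0)
  i=1: ✗ (fails at j=2)
  i=2: ✗ (fails at j=2)
  i=3: ✓ (all of [3,6])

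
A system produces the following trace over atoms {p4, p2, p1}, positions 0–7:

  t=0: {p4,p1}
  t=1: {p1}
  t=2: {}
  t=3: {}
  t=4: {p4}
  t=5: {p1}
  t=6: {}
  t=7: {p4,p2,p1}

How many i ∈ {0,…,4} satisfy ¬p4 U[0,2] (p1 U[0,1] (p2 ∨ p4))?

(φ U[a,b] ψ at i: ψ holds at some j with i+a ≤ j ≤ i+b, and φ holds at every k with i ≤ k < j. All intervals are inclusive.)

Evaluate at each i in [0,4]:
  i=0: ✓ (rhs at j=0)
  i=1: ✗ (no rhs in [1,3])
  i=2: ✓ (rhs at j=4; lhs holds on [2,3])
  i=3: ✓ (rhs at j=4; lhs holds on [3,3])
  i=4: ✓ (rhs at j=4)
Positions where it holds: {0, 2, 3, 4} → 4.

4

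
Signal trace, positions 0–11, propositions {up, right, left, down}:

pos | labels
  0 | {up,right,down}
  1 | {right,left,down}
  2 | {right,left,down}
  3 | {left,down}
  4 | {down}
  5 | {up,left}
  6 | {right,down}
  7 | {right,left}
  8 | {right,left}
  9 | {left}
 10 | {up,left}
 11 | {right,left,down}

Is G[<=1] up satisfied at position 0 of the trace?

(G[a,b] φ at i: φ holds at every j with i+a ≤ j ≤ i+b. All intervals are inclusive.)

Check up at every j in [0,1]:
  j=0: true
  j=1: false
Fails at j=1 → formula fails.

False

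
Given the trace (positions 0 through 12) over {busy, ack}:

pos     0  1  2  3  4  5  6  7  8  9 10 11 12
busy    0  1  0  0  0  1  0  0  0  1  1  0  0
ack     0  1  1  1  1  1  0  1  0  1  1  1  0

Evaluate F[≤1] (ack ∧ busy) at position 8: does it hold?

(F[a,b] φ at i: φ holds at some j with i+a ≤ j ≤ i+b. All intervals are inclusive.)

True

Check (ack ∧ busy) at each j in [8,9]:
  j=8: false
  j=9: true
Found at j=9 → formula holds.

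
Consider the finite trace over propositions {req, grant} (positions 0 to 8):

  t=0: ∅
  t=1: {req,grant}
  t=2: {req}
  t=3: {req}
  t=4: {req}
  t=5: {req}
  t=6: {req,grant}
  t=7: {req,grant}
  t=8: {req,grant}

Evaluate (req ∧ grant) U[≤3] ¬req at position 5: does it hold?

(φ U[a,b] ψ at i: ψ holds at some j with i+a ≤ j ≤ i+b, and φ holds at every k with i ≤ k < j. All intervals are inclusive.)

Need some j in [5,8] with ¬req, and (req ∧ grant) at every k in [5,j-1].
  j=5: ¬req false.
  j=6: ¬req false.
  j=7: ¬req false.
  j=8: ¬req false.
No j in the window works → until fails.

Does not hold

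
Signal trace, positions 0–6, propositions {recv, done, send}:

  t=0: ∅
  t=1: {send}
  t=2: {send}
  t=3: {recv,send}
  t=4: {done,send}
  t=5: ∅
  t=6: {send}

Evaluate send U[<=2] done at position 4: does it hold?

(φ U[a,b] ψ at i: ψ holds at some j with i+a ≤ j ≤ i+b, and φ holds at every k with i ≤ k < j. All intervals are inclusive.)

Yes

Need some j in [4,6] with done, and send at every k in [4,j-1].
  j=4: done holds; no prefix to check → satisfied.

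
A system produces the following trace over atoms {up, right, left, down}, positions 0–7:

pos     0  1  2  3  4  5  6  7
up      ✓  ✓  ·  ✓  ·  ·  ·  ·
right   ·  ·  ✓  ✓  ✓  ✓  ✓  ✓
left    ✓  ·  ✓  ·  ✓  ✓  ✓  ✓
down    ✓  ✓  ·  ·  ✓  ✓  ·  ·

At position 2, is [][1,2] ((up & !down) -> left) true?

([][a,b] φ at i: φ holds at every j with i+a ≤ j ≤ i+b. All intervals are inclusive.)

No

Check ((up & !down) -> left) at every j in [3,4]:
  j=3: antecedent true; consequent false → ✗
  j=4: antecedent false → ✓
Fails at j=3 → formula fails.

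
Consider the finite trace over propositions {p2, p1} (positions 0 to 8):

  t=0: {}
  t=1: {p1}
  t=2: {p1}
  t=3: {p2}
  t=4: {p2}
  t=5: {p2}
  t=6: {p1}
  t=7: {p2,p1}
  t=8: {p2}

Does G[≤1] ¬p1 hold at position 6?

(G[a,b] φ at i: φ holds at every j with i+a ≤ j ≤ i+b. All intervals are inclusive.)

No

Check ¬p1 at every j in [6,7]:
  j=6: false
  j=7: false
Fails at j=6 → formula fails.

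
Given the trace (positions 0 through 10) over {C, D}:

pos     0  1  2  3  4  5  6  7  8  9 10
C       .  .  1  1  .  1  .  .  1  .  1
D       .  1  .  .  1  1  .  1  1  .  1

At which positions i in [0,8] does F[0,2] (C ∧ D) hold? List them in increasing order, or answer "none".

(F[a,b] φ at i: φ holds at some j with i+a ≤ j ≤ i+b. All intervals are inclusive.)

3, 4, 5, 6, 7, 8

Evaluate at each i in [0,8]:
  i=0: ✗ (none in [0,2])
  i=1: ✗ (none in [1,3])
  i=2: ✗ (none in [2,4])
  i=3: ✓ (witness j=5)
  i=4: ✓ (witness j=5)
  i=5: ✓ (witness j=5)
  i=6: ✓ (witness j=8)
  i=7: ✓ (witness j=8)
  i=8: ✓ (witness j=8)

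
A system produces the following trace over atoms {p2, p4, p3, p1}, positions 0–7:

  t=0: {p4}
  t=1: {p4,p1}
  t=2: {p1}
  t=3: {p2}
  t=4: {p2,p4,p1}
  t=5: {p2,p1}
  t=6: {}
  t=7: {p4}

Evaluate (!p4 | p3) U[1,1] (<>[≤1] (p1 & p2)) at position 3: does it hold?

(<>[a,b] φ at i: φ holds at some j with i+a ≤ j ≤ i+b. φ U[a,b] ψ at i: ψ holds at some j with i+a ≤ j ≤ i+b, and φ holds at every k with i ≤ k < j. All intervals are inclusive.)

Yes

Need some j in [4,4] with <>[≤1] (p1 & p2), and (!p4 | p3) at every k in [3,j-1].
  j=4: <>[≤1] (p1 & p2) holds; (!p4 | p3) holds at every k in [3,3] → satisfied.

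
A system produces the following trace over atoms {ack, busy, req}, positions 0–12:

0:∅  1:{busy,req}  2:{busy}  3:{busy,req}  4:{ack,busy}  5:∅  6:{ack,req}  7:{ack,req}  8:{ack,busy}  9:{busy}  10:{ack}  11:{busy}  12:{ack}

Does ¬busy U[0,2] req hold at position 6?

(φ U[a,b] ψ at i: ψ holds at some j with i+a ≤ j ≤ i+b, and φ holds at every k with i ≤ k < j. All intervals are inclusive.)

Yes

Need some j in [6,8] with req, and ¬busy at every k in [6,j-1].
  j=6: req holds; no prefix to check → satisfied.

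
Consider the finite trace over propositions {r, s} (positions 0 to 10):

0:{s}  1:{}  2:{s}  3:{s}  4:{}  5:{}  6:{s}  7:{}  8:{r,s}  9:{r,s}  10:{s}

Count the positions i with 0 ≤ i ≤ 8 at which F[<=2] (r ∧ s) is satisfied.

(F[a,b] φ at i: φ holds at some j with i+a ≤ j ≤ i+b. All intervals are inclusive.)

Evaluate at each i in [0,8]:
  i=0: ✗ (none in [0,2])
  i=1: ✗ (none in [1,3])
  i=2: ✗ (none in [2,4])
  i=3: ✗ (none in [3,5])
  i=4: ✗ (none in [4,6])
  i=5: ✗ (none in [5,7])
  i=6: ✓ (witness j=8)
  i=7: ✓ (witness j=8)
  i=8: ✓ (witness j=8)
Positions where it holds: {6, 7, 8} → 3.

3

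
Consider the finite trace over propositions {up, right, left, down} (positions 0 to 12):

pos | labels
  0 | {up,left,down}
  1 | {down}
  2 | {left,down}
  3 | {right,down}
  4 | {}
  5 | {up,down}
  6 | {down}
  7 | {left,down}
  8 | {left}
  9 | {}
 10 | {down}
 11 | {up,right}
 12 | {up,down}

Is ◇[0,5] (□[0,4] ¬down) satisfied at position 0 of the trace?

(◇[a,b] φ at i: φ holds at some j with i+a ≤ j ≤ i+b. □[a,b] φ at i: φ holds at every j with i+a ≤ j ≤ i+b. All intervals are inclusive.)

Check □[0,4] ¬down at each j in [0,5]:
  j=0: fails at 0
  j=1: fails at 1
  j=2: fails at 2
  j=3: fails at 3
  j=4: fails at 5
  j=5: fails at 5
No position in the window satisfies it → formula fails.

No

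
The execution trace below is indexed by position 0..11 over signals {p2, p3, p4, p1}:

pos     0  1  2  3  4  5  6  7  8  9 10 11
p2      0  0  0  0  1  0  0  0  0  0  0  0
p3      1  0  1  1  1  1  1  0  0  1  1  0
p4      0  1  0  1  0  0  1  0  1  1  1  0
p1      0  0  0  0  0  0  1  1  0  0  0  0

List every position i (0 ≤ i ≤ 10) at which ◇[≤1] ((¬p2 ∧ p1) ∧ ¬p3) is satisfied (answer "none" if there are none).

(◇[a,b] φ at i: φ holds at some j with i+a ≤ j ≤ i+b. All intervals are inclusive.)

Evaluate at each i in [0,10]:
  i=0: ✗ (none in [0,1])
  i=1: ✗ (none in [1,2])
  i=2: ✗ (none in [2,3])
  i=3: ✗ (none in [3,4])
  i=4: ✗ (none in [4,5])
  i=5: ✗ (none in [5,6])
  i=6: ✓ (witness j=7)
  i=7: ✓ (witness j=7)
  i=8: ✗ (none in [8,9])
  i=9: ✗ (none in [9,10])
  i=10: ✗ (none in [10,11])

6, 7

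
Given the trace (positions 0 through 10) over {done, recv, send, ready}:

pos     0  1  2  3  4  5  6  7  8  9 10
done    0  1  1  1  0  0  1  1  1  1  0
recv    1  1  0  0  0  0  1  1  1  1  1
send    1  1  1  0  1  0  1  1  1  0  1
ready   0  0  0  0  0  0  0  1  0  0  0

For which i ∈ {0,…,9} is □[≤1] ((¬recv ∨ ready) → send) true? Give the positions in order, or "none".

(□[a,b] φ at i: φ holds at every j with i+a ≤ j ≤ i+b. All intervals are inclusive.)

Evaluate at each i in [0,9]:
  i=0: ✓ (all of [0,1])
  i=1: ✓ (all of [1,2])
  i=2: ✗ (fails at j=3)
  i=3: ✗ (fails at j=3)
  i=4: ✗ (fails at j=5)
  i=5: ✗ (fails at j=5)
  i=6: ✓ (all of [6,7])
  i=7: ✓ (all of [7,8])
  i=8: ✓ (all of [8,9])
  i=9: ✓ (all of [9,10])

0, 1, 6, 7, 8, 9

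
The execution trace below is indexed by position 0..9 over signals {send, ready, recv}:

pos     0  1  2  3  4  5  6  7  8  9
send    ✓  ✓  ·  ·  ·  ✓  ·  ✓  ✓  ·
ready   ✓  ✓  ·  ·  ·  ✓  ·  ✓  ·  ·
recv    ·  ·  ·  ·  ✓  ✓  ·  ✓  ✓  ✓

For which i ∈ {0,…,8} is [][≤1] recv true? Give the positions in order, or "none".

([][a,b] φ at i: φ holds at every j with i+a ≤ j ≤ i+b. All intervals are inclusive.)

4, 7, 8

Evaluate at each i in [0,8]:
  i=0: ✗ (fails at j=0)
  i=1: ✗ (fails at j=1)
  i=2: ✗ (fails at j=2)
  i=3: ✗ (fails at j=3)
  i=4: ✓ (all of [4,5])
  i=5: ✗ (fails at j=6)
  i=6: ✗ (fails at j=6)
  i=7: ✓ (all of [7,8])
  i=8: ✓ (all of [8,9])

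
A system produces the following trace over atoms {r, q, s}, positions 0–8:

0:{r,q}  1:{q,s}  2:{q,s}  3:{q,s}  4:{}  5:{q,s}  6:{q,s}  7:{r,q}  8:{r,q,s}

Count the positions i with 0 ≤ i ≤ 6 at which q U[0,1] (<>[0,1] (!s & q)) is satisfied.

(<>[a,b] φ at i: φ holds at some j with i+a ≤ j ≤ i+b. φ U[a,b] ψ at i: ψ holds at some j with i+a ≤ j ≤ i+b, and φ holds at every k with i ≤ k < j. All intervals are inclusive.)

Evaluate at each i in [0,6]:
  i=0: ✓ (rhs at j=0)
  i=1: ✗ (no rhs in [1,2])
  i=2: ✗ (no rhs in [2,3])
  i=3: ✗ (no rhs in [3,4])
  i=4: ✗ (no rhs in [4,5])
  i=5: ✓ (rhs at j=6; lhs holds on [5,5])
  i=6: ✓ (rhs at j=6)
Positions where it holds: {0, 5, 6} → 3.

3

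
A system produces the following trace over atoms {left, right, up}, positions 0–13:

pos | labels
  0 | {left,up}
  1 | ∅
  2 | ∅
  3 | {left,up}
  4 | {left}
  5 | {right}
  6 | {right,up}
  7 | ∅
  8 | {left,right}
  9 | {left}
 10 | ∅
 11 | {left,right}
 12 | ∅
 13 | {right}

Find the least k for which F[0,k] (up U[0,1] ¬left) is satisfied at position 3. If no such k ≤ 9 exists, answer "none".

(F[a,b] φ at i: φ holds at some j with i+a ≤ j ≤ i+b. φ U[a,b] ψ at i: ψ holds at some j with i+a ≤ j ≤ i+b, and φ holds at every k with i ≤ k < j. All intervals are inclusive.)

2

Scan j = 3,4,… for (up U[0,1] ¬left):
  j=3: fails
  j=4: fails
  j=5: holds
First hit at j=5, so smallest k = 5-3 = 2.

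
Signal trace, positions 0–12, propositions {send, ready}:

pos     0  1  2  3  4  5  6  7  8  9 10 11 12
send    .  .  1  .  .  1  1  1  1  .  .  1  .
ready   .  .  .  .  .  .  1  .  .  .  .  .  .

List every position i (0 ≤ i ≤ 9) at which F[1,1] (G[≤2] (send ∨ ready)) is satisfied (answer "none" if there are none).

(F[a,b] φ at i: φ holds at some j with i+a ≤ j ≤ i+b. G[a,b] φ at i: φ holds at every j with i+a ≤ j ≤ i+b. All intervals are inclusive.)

4, 5

Evaluate at each i in [0,9]:
  i=0: ✗ (none in [1,1])
  i=1: ✗ (none in [2,2])
  i=2: ✗ (none in [3,3])
  i=3: ✗ (none in [4,4])
  i=4: ✓ (witness j=5)
  i=5: ✓ (witness j=6)
  i=6: ✗ (none in [7,7])
  i=7: ✗ (none in [8,8])
  i=8: ✗ (none in [9,9])
  i=9: ✗ (none in [10,10])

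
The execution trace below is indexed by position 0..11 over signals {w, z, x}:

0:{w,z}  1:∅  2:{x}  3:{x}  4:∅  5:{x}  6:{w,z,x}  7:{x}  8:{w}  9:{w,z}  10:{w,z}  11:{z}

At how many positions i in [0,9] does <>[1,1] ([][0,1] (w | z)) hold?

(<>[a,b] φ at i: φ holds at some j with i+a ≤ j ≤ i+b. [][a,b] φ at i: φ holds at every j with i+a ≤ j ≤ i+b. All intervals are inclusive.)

Evaluate at each i in [0,9]:
  i=0: ✗ (none in [1,1])
  i=1: ✗ (none in [2,2])
  i=2: ✗ (none in [3,3])
  i=3: ✗ (none in [4,4])
  i=4: ✗ (none in [5,5])
  i=5: ✗ (none in [6,6])
  i=6: ✗ (none in [7,7])
  i=7: ✓ (witness j=8)
  i=8: ✓ (witness j=9)
  i=9: ✓ (witness j=10)
Positions where it holds: {7, 8, 9} → 3.

3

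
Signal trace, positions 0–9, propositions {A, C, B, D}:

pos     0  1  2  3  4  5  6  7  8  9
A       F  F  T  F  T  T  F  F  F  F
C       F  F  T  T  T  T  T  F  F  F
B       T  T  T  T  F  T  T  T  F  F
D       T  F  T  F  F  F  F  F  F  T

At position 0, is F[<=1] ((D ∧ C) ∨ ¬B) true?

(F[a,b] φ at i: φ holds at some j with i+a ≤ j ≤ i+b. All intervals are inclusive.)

Does not hold

Check ((D ∧ C) ∨ ¬B) at each j in [0,1]:
  j=0: false
  j=1: false
No position in the window satisfies it → formula fails.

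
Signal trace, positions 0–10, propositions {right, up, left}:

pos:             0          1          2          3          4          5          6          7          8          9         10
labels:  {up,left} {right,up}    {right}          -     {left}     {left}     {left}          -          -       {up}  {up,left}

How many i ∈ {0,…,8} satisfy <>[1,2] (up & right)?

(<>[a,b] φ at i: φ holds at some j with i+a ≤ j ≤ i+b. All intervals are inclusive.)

1

Evaluate at each i in [0,8]:
  i=0: ✓ (witness j=1)
  i=1: ✗ (none in [2,3])
  i=2: ✗ (none in [3,4])
  i=3: ✗ (none in [4,5])
  i=4: ✗ (none in [5,6])
  i=5: ✗ (none in [6,7])
  i=6: ✗ (none in [7,8])
  i=7: ✗ (none in [8,9])
  i=8: ✗ (none in [9,10])
Positions where it holds: {0} → 1.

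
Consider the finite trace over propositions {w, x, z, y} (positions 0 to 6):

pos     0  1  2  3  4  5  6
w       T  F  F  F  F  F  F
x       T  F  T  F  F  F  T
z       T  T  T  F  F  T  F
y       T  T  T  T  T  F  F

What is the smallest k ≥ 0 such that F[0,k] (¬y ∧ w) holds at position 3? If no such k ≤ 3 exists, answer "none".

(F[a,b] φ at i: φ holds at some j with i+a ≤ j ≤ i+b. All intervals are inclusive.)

none

Scan j = 3,4,… for (¬y ∧ w):
  j=3: fails
  j=4: fails
  j=5: fails
  j=6: fails
No j in [3,6] satisfies it → none.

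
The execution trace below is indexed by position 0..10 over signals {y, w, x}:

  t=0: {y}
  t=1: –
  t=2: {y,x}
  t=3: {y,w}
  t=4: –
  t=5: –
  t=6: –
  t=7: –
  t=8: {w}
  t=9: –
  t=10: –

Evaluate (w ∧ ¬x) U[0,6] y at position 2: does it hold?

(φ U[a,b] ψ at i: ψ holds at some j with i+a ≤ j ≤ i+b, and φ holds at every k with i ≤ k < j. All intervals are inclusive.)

Yes

Need some j in [2,8] with y, and (w ∧ ¬x) at every k in [2,j-1].
  j=2: y holds; no prefix to check → satisfied.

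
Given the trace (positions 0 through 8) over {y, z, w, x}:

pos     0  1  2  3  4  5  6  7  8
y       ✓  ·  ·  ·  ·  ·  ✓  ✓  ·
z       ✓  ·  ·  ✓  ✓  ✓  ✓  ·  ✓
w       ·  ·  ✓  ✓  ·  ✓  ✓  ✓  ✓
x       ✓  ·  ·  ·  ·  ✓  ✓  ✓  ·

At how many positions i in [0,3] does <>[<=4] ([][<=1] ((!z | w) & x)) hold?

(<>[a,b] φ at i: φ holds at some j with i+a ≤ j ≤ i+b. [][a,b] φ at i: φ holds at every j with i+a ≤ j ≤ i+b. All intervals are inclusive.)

Evaluate at each i in [0,3]:
  i=0: ✗ (none in [0,4])
  i=1: ✓ (witness j=5)
  i=2: ✓ (witness j=5)
  i=3: ✓ (witness j=5)
Positions where it holds: {1, 2, 3} → 3.

3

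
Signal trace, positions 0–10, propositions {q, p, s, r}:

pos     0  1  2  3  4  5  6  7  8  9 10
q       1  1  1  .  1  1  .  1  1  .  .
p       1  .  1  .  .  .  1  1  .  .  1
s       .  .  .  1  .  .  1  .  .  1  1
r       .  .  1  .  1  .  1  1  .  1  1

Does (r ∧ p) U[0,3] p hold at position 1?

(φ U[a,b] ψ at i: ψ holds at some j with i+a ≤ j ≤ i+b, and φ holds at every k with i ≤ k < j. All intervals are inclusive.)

False

Need some j in [1,4] with p, and (r ∧ p) at every k in [1,j-1].
  j=1: p false.
  j=2: p holds, but (r ∧ p) fails at k=1 → not this j.
  j=3: p false.
  j=4: p false.
No j in the window works → until fails.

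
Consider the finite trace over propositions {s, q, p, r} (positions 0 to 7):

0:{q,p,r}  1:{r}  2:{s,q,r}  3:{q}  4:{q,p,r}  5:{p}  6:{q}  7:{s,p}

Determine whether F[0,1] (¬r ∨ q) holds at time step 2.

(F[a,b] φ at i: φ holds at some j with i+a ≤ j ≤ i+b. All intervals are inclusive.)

Check (¬r ∨ q) at each j in [2,3]:
  j=2: true
  j=3: true
Found at j=2 → formula holds.

Holds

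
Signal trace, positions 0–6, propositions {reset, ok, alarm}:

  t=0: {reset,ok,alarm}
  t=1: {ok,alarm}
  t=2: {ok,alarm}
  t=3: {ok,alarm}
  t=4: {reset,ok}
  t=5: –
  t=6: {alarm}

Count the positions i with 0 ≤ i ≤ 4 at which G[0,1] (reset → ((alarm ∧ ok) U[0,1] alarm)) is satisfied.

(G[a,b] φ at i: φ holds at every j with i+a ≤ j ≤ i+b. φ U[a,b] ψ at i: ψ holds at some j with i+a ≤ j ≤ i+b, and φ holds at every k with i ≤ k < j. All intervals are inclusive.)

3

Evaluate at each i in [0,4]:
  i=0: ✓ (all of [0,1])
  i=1: ✓ (all of [1,2])
  i=2: ✓ (all of [2,3])
  i=3: ✗ (fails at j=4)
  i=4: ✗ (fails at j=4)
Positions where it holds: {0, 1, 2} → 3.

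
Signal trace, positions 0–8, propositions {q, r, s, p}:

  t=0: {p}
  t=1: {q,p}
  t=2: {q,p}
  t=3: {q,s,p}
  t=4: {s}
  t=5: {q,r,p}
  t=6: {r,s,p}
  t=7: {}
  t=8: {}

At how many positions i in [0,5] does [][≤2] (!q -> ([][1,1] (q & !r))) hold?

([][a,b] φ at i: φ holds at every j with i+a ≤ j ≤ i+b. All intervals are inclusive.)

Evaluate at each i in [0,5]:
  i=0: ✓ (all of [0,2])
  i=1: ✓ (all of [1,3])
  i=2: ✗ (fails at j=4)
  i=3: ✗ (fails at j=4)
  i=4: ✗ (fails at j=4)
  i=5: ✗ (fails at j=6)
Positions where it holds: {0, 1} → 2.

2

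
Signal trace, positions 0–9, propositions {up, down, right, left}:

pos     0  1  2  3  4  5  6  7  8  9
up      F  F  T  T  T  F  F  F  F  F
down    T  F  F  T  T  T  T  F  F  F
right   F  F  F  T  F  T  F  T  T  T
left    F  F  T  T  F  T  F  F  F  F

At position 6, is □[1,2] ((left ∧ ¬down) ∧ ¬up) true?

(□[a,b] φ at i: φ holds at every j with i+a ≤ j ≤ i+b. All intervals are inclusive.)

Does not hold

Check ((left ∧ ¬down) ∧ ¬up) at every j in [7,8]:
  j=7: false
  j=8: false
Fails at j=7 → formula fails.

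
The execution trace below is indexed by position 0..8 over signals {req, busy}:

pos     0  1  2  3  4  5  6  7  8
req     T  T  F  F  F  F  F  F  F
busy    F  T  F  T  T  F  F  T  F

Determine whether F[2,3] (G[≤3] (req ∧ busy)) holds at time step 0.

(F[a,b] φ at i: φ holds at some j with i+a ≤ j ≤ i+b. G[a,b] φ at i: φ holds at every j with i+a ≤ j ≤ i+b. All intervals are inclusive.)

Check G[≤3] (req ∧ busy) at each j in [2,3]:
  j=2: fails at 2
  j=3: fails at 3
No position in the window satisfies it → formula fails.

Does not hold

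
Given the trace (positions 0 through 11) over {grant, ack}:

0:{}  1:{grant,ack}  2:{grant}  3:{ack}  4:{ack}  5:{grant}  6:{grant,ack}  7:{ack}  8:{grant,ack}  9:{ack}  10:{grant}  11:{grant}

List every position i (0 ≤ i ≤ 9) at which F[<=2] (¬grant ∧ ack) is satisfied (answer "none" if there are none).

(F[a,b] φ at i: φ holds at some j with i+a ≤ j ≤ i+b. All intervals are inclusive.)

1, 2, 3, 4, 5, 6, 7, 8, 9

Evaluate at each i in [0,9]:
  i=0: ✗ (none in [0,2])
  i=1: ✓ (witness j=3)
  i=2: ✓ (witness j=3)
  i=3: ✓ (witness j=3)
  i=4: ✓ (witness j=4)
  i=5: ✓ (witness j=7)
  i=6: ✓ (witness j=7)
  i=7: ✓ (witness j=7)
  i=8: ✓ (witness j=9)
  i=9: ✓ (witness j=9)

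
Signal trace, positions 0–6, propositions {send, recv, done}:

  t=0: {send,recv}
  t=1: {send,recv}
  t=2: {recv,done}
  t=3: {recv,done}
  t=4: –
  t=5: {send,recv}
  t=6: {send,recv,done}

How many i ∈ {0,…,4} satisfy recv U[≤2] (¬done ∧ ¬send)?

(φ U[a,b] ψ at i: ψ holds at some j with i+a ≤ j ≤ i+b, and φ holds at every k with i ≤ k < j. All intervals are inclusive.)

Evaluate at each i in [0,4]:
  i=0: ✗ (no rhs in [0,2])
  i=1: ✗ (no rhs in [1,3])
  i=2: ✓ (rhs at j=4; lhs holds on [2,3])
  i=3: ✓ (rhs at j=4; lhs holds on [3,3])
  i=4: ✓ (rhs at j=4)
Positions where it holds: {2, 3, 4} → 3.

3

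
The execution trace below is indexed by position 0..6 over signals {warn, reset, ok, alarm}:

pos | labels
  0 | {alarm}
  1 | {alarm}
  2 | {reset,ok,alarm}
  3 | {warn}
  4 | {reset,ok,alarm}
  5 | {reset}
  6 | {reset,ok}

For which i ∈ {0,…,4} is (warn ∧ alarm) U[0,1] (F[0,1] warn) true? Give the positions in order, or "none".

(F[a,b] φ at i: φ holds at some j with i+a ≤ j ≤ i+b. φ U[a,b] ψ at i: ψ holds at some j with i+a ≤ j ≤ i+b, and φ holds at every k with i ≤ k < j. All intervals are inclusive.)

Evaluate at each i in [0,4]:
  i=0: ✗ (no rhs in [0,1])
  i=1: ✗ (lhs fails at k=1 before rhs at j=2)
  i=2: ✓ (rhs at j=2)
  i=3: ✓ (rhs at j=3)
  i=4: ✗ (no rhs in [4,5])

2, 3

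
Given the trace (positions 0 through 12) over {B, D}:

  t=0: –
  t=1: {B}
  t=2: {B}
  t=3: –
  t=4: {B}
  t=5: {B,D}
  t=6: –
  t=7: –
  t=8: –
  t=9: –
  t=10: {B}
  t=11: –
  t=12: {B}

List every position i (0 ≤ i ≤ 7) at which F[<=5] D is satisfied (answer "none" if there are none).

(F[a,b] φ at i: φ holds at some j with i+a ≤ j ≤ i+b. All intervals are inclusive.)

0, 1, 2, 3, 4, 5

Evaluate at each i in [0,7]:
  i=0: ✓ (witness j=5)
  i=1: ✓ (witness j=5)
  i=2: ✓ (witness j=5)
  i=3: ✓ (witness j=5)
  i=4: ✓ (witness j=5)
  i=5: ✓ (witness j=5)
  i=6: ✗ (none in [6,11])
  i=7: ✗ (none in [7,12])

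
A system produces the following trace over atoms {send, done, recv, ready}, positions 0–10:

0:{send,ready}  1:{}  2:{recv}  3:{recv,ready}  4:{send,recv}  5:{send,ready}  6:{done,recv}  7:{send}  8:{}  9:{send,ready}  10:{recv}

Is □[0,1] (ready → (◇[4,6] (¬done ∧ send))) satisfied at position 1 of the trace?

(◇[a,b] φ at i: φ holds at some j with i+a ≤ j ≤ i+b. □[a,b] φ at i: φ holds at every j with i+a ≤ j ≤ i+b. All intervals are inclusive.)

Holds

Check (ready → (◇[4,6] (¬done ∧ send))) at every j in [1,2]:
  j=1: antecedent false → ✓
  j=2: antecedent false → ✓
All positions satisfy it → formula holds.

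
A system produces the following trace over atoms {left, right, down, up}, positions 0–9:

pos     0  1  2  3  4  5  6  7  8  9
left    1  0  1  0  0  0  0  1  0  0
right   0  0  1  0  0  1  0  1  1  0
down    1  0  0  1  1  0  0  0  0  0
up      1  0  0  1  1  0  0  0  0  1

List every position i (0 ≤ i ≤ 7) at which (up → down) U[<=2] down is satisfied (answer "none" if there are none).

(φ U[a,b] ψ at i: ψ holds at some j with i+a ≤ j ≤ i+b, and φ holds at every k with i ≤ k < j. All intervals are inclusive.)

Evaluate at each i in [0,7]:
  i=0: ✓ (rhs at j=0)
  i=1: ✓ (rhs at j=3; lhs holds on [1,2])
  i=2: ✓ (rhs at j=3; lhs holds on [2,2])
  i=3: ✓ (rhs at j=3)
  i=4: ✓ (rhs at j=4)
  i=5: ✗ (no rhs in [5,7])
  i=6: ✗ (no rhs in [6,8])
  i=7: ✗ (no rhs in [7,9])

0, 1, 2, 3, 4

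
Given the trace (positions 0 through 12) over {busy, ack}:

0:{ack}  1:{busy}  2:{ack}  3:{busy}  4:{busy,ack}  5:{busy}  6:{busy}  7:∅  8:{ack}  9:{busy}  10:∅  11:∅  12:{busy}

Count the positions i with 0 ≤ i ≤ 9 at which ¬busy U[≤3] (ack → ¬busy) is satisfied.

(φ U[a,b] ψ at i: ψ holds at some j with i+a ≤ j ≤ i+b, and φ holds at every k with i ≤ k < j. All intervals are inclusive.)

Evaluate at each i in [0,9]:
  i=0: ✓ (rhs at j=0)
  i=1: ✓ (rhs at j=1)
  i=2: ✓ (rhs at j=2)
  i=3: ✓ (rhs at j=3)
  i=4: ✗ (lhs fails at k=4 before rhs at j=5)
  i=5: ✓ (rhs at j=5)
  i=6: ✓ (rhs at j=6)
  i=7: ✓ (rhs at j=7)
  i=8: ✓ (rhs at j=8)
  i=9: ✓ (rhs at j=9)
Positions where it holds: {0, 1, 2, 3, 5, 6, 7, 8, 9} → 9.

9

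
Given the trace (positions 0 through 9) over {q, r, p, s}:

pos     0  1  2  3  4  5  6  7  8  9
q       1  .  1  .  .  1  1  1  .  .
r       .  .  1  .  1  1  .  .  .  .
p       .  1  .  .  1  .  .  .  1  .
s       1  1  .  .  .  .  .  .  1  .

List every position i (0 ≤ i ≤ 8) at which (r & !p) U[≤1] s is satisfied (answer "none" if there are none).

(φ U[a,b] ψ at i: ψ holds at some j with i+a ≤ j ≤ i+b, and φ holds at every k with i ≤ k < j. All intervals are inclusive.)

Evaluate at each i in [0,8]:
  i=0: ✓ (rhs at j=0)
  i=1: ✓ (rhs at j=1)
  i=2: ✗ (no rhs in [2,3])
  i=3: ✗ (no rhs in [3,4])
  i=4: ✗ (no rhs in [4,5])
  i=5: ✗ (no rhs in [5,6])
  i=6: ✗ (no rhs in [6,7])
  i=7: ✗ (lhs fails at k=7 before rhs at j=8)
  i=8: ✓ (rhs at j=8)

0, 1, 8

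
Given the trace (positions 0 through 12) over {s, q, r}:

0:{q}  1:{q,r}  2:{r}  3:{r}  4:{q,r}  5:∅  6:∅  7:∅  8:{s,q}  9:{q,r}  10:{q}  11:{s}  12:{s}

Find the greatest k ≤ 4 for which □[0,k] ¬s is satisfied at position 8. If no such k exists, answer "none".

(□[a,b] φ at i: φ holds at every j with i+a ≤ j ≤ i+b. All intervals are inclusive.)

none

¬s must hold from j=8 onward; find where it first fails.
  j=8: fails → no k works.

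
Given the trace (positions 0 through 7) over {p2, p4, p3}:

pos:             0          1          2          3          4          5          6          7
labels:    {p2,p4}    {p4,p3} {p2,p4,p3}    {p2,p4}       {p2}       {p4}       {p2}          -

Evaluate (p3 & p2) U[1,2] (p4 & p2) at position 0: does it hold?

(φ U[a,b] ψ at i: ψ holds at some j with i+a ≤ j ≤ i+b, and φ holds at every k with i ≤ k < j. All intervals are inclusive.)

Need some j in [1,2] with (p4 & p2), and (p3 & p2) at every k in [0,j-1].
  j=1: (p4 & p2) false.
  j=2: (p4 & p2) holds, but (p3 & p2) fails at k=0 → not this j.
No j in the window works → until fails.

False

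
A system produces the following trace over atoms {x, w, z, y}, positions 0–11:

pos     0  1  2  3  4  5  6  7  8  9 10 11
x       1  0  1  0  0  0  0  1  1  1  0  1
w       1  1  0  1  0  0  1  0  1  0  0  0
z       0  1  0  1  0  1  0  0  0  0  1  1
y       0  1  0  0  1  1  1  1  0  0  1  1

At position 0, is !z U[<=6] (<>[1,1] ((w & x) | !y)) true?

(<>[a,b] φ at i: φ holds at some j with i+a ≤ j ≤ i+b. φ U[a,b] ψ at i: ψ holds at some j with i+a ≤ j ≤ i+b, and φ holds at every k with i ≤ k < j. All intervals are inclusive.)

Need some j in [0,6] with <>[1,1] ((w & x) | !y), and !z at every k in [0,j-1].
  j=0: <>[1,1] ((w & x) | !y) — fails (none in [1,1]).
  j=1: <>[1,1] ((w & x) | !y) holds; !z holds at every k in [0,0] → satisfied.

Yes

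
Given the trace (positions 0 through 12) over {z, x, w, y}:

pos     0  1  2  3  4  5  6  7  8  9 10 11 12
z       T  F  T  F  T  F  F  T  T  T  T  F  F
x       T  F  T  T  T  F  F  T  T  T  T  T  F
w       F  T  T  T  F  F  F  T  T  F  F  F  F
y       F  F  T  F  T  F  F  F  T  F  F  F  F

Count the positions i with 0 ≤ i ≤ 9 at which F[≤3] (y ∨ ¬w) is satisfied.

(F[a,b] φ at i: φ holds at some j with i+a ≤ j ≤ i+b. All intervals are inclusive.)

10

Evaluate at each i in [0,9]:
  i=0: ✓ (witness j=0)
  i=1: ✓ (witness j=2)
  i=2: ✓ (witness j=2)
  i=3: ✓ (witness j=4)
  i=4: ✓ (witness j=4)
  i=5: ✓ (witness j=5)
  i=6: ✓ (witness j=6)
  i=7: ✓ (witness j=8)
  i=8: ✓ (witness j=8)
  i=9: ✓ (witness j=9)
Positions where it holds: {0, 1, 2, 3, 4, 5, 6, 7, 8, 9} → 10.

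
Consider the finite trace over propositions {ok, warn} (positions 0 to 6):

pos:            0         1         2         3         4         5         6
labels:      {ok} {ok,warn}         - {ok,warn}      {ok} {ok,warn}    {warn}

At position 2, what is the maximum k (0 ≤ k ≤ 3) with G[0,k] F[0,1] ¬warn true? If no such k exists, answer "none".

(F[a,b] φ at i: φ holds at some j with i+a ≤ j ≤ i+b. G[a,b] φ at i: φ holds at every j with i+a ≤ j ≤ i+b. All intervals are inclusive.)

2

F[0,1] ¬warn must hold from j=2 onward; find where it first fails.
  j=2: holds
  j=3: holds
  j=4: holds
  j=5: fails
Holds on [2,4], so largest k = 2.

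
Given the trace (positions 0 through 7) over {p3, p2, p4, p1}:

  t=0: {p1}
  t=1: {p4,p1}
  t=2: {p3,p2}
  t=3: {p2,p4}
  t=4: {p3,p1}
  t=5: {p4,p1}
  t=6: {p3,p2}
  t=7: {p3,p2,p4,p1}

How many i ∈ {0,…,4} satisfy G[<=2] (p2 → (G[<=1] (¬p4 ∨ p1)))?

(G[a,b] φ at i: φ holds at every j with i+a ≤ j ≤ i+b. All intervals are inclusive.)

Evaluate at each i in [0,4]:
  i=0: ✗ (fails at j=2)
  i=1: ✗ (fails at j=2)
  i=2: ✗ (fails at j=2)
  i=3: ✗ (fails at j=3)
  i=4: ✓ (all of [4,6])
Positions where it holds: {4} → 1.

1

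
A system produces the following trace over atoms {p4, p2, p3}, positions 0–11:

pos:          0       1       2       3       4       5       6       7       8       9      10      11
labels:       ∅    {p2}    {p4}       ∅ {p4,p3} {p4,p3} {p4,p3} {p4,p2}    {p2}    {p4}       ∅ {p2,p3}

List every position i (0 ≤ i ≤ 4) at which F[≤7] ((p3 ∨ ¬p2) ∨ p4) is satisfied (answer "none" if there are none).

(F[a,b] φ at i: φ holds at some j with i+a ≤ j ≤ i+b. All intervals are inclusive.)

0, 1, 2, 3, 4

Evaluate at each i in [0,4]:
  i=0: ✓ (witness j=0)
  i=1: ✓ (witness j=2)
  i=2: ✓ (witness j=2)
  i=3: ✓ (witness j=3)
  i=4: ✓ (witness j=4)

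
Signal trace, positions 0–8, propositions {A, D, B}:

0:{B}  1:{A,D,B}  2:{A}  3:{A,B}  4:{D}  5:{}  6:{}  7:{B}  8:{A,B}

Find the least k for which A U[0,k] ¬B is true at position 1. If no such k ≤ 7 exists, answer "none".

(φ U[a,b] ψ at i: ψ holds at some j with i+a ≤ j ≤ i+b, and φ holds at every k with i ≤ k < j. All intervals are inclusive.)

Need earliest j ≥ 1 with ¬B, and A at every k in [1,j-1].
  j=1: rhs fails.
  j=2: rhs holds; lhs holds on [1,1]. k = 1.

1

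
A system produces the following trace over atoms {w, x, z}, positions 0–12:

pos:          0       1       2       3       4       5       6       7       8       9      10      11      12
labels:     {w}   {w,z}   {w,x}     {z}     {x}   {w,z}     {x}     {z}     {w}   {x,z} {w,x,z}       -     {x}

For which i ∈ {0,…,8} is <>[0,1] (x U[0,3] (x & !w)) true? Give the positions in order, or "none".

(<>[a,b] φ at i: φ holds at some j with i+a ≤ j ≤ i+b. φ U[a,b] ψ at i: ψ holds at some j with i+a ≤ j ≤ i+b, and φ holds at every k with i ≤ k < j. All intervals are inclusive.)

3, 4, 5, 6, 8

Evaluate at each i in [0,8]:
  i=0: ✗ (none in [0,1])
  i=1: ✗ (none in [1,2])
  i=2: ✗ (none in [2,3])
  i=3: ✓ (witness j=4)
  i=4: ✓ (witness j=4)
  i=5: ✓ (witness j=6)
  i=6: ✓ (witness j=6)
  i=7: ✗ (none in [7,8])
  i=8: ✓ (witness j=9)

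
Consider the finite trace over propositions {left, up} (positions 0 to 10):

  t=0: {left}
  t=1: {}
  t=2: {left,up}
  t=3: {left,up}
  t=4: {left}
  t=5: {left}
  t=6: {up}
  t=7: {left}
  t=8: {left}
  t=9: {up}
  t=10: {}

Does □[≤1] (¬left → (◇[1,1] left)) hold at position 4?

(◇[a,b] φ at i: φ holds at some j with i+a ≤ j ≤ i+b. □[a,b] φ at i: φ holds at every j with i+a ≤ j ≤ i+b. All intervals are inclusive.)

Check (¬left → (◇[1,1] left)) at every j in [4,5]:
  j=4: antecedent false → ✓
  j=5: antecedent false → ✓
All positions satisfy it → formula holds.

Yes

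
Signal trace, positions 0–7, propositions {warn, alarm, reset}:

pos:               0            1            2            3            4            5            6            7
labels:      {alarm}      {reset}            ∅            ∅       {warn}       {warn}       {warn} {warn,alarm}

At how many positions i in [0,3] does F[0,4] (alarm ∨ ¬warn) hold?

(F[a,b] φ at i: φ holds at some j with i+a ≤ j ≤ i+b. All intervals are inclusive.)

Evaluate at each i in [0,3]:
  i=0: ✓ (witness j=0)
  i=1: ✓ (witness j=1)
  i=2: ✓ (witness j=2)
  i=3: ✓ (witness j=3)
Positions where it holds: {0, 1, 2, 3} → 4.

4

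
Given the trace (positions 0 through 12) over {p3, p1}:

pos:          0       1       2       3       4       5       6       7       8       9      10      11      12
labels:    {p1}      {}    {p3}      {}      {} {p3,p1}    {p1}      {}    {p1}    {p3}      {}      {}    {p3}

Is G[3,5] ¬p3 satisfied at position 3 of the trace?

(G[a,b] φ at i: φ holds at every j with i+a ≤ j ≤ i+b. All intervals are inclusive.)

Check ¬p3 at every j in [6,8]:
  j=6: true
  j=7: true
  j=8: true
All positions satisfy it → formula holds.

Holds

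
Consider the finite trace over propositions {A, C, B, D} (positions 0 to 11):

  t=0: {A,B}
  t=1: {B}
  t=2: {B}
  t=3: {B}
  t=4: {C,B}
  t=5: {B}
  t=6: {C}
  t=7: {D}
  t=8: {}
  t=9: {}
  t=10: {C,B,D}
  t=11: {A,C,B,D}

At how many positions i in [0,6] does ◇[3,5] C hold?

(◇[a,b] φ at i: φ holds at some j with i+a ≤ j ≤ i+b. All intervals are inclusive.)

6

Evaluate at each i in [0,6]:
  i=0: ✓ (witness j=4)
  i=1: ✓ (witness j=4)
  i=2: ✓ (witness j=6)
  i=3: ✓ (witness j=6)
  i=4: ✗ (none in [7,9])
  i=5: ✓ (witness j=10)
  i=6: ✓ (witness j=10)
Positions where it holds: {0, 1, 2, 3, 5, 6} → 6.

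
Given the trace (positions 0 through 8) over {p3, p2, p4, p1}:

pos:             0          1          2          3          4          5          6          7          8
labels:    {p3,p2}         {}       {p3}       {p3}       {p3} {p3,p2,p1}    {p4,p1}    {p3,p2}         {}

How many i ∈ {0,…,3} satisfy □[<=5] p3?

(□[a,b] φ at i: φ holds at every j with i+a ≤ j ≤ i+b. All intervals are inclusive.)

Evaluate at each i in [0,3]:
  i=0: ✗ (fails at j=1)
  i=1: ✗ (fails at j=1)
  i=2: ✗ (fails at j=6)
  i=3: ✗ (fails at j=6)
Positions where it holds: {} → 0.

0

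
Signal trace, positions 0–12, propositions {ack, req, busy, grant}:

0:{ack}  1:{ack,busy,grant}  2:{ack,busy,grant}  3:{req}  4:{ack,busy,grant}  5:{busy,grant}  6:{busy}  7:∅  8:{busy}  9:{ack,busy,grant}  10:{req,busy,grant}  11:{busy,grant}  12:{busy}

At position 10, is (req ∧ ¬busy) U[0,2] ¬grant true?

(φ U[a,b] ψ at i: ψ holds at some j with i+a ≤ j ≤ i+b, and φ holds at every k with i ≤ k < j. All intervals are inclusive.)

No

Need some j in [10,12] with ¬grant, and (req ∧ ¬busy) at every k in [10,j-1].
  j=10: ¬grant false.
  j=11: ¬grant false.
  j=12: ¬grant holds, but (req ∧ ¬busy) fails at k=10 → not this j.
No j in the window works → until fails.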